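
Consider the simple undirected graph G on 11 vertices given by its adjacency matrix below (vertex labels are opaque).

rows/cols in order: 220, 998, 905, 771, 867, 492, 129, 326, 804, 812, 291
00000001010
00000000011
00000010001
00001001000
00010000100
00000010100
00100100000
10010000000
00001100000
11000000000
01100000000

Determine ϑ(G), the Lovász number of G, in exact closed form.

Vertex 812 has 2 neighbors: 220, 998.
N(867) = {771, 804}, |N(867)| = 2.
deg(220) = 2; N(220) = {326, 812}.
deg(804) = 2; N(804) = {867, 492}.
2-regular, N=11; a single 11-cycle (edge-transitive).
The 6 distinct eigenvalues: [2.0, 1.682507, 0.83083, -0.28463, -1.309721, -1.918986].
−11·(-2*cos(pi/11)) / ((2)−(-2*cos(pi/11))) = 11*cos(pi/11)/(cos(pi/11) + 1) = ϑ(G).
≈ 5.38630291 (to 8 d.p.).
Sandwich: α(G)=5 ≤ ϑ(G)=11*cos(pi/11)/(cos(pi/11) + 1) ≤ χ(Ḡ)=6 (both strict).

11*cos(pi/11)/(cos(pi/11) + 1)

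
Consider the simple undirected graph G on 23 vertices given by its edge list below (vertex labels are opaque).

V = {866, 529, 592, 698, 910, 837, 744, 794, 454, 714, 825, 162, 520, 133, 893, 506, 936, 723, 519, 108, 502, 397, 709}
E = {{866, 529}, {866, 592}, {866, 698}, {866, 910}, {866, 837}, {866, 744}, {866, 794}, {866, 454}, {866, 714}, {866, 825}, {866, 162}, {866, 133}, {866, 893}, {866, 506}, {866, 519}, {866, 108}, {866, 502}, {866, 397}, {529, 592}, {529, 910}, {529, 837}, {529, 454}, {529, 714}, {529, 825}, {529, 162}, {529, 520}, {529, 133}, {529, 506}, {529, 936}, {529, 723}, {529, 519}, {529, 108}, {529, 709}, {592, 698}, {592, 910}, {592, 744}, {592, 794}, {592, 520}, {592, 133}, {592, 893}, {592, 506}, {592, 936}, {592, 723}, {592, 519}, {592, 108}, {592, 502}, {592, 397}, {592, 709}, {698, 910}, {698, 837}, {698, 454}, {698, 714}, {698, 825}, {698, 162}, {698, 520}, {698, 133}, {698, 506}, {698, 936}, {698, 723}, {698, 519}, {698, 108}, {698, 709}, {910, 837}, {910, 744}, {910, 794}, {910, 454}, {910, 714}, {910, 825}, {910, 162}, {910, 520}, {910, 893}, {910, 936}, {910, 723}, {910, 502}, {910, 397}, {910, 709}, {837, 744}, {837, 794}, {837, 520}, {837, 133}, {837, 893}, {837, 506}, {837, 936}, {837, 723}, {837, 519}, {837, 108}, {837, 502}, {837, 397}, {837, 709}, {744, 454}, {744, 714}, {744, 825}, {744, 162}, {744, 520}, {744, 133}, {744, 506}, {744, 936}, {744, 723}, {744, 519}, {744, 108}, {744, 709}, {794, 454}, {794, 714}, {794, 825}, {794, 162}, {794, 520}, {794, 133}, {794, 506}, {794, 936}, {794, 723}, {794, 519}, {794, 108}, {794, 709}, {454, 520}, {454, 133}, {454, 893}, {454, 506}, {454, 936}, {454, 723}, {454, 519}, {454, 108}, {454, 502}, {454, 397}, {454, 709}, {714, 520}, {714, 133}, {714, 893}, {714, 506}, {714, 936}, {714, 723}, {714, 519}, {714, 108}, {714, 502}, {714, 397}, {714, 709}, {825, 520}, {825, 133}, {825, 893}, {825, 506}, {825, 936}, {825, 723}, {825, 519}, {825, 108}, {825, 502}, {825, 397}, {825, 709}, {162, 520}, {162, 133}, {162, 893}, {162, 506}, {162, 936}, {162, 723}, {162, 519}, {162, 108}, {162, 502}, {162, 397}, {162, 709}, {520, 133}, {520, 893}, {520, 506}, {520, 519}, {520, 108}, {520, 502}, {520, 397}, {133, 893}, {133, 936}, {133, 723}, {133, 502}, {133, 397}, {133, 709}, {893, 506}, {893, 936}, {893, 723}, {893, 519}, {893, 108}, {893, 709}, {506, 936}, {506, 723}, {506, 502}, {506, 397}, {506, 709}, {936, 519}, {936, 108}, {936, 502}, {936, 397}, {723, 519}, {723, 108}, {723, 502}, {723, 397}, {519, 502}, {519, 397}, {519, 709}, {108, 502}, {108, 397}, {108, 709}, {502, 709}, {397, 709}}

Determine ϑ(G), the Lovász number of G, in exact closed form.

7

N(162) = {866, 529, 698, 910, 744, 794, 520, 133, 893, 506, 936, 723, 519, 108, 502, 397, 709}, |N(162)| = 17.
N(866) = {529, 592, 698, 910, 837, 744, 794, 454, 714, 825, 162, 133, 893, 506, 519, 108, 502, 397}, |N(866)| = 18.
N(592) = {866, 529, 698, 910, 744, 794, 520, 133, 893, 506, 936, 723, 519, 108, 502, 397, 709}, |N(592)| = 17.
deg(744) = 16; N(744) = {866, 592, 910, 837, 454, 714, 825, 162, 520, 133, 506, 936, 723, 519, 108, 709}.
K_{7,6,5,5} (perfect); ϑ(G) = α(G) = max{7,6,5,5} = 7.
Numerically 7.00000.
7 ≤ 7 ≤ 7: collapsed.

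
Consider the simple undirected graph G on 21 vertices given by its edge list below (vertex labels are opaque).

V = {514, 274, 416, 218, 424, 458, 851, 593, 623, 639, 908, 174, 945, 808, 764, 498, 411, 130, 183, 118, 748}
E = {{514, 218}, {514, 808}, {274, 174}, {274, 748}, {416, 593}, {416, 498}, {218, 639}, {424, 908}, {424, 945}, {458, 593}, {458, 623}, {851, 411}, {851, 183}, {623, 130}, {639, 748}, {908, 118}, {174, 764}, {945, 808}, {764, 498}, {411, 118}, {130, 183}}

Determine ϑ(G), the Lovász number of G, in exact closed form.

21*cos(pi/21)/(cos(pi/21) + 1)

deg(748) = 2; N(748) = {274, 639}.
deg(908) = 2; N(908) = {424, 118}.
Vertex 514 has 2 neighbors: 218, 808.
N(174) = {274, 764}, |N(174)| = 2.
deg(v) = 2 for all v (|V|=21); a single 21-cycle (edge-transitive).
The 11 distinct eigenvalues: [2.0, 1.911, 1.652, 1.247, 0.731, 0.149, -0.445, -1.0, -1.466, -1.802, -1.978].
λ_max=2, λ_min=-2*cos(pi/21); ϑ = −21·λ_min/(λ_max−λ_min) = 21*cos(pi/21)/(cos(pi/21) + 1).
= 10.44103… (decimal).
Lovász sandwich 10 ≤ 21*cos(pi/21)/(cos(pi/21) + 1) ≤ 11: both strict.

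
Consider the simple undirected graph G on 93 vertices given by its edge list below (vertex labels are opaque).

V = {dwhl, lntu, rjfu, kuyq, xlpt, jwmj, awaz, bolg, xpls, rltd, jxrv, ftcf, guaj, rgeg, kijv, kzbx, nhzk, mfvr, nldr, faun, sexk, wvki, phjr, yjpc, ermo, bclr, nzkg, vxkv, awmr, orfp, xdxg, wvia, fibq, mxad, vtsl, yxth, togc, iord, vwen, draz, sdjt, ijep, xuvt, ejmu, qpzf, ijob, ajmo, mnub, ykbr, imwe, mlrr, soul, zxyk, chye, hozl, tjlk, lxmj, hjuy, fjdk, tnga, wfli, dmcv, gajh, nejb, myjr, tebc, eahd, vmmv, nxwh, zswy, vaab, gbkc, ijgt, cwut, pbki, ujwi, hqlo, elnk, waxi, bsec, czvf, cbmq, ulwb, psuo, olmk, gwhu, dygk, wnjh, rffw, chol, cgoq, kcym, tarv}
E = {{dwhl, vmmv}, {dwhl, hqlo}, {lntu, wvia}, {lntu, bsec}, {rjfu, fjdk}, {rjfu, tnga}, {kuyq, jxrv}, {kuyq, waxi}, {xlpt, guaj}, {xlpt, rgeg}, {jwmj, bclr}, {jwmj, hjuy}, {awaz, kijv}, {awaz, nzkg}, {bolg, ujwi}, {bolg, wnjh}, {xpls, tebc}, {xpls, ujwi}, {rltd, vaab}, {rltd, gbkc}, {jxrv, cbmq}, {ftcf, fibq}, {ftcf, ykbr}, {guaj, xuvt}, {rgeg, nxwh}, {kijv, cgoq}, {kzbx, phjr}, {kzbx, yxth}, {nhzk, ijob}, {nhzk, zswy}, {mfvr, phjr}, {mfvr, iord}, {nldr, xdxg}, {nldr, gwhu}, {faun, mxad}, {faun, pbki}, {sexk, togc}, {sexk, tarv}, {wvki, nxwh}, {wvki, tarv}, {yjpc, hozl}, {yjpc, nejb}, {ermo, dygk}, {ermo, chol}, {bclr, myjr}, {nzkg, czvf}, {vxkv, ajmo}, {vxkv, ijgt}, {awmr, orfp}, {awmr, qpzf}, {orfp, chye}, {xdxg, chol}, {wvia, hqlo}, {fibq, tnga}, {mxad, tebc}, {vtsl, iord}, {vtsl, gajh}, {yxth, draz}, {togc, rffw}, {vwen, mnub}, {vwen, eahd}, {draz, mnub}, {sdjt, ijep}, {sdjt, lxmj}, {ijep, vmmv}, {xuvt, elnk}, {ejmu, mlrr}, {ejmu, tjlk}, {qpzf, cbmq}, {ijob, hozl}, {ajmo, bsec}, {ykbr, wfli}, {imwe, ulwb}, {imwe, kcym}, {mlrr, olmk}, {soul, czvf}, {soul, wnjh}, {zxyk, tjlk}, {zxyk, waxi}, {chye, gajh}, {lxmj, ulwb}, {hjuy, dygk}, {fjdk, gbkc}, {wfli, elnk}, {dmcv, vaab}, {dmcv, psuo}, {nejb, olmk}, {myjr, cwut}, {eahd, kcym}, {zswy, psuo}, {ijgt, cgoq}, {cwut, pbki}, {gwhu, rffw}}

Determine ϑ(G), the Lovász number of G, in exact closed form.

93*cos(pi/93)/(cos(pi/93) + 1)

deg(nhzk) = 2; N(nhzk) = {ijob, zswy}.
N(eahd) = {vwen, kcym}, |N(eahd)| = 2.
deg(mxad) = 2; N(mxad) = {faun, tebc}.
Vertex rffw has 2 neighbors: togc, gwhu.
93-vertex 2-regular graph: this is C_{93}, the 93-cycle.
The 47 distinct eigenvalues: [2.0, 1.9954, 1.9818, 1.9591, 1.9274, 1.887, 1.8379, 1.7805, 1.7149, 1.6415, 1.5606, 1.4727, 1.3779, 1.2769, 1.1701, 1.0579, 0.9409, 0.8196, 0.6946, 0.5664, 0.4356, 0.3029, 0.1687, 0.0338, -0.1013, -0.2359, -0.3695, -0.5013, -0.6309, -0.7576, -0.8808, -1.0, -1.1146, -1.2242, -1.3282, -1.4261, -1.5175, -1.602, -1.6792, -1.7487, -1.8102, -1.8635, -1.9083, -1.9443, -1.9715, -1.9897, -1.9989].
−93·(-2*cos(pi/93)) / ((2)−(-2*cos(pi/93))) = 93*cos(pi/93)/(cos(pi/93) + 1) = ϑ(G).
ϑ(G) ≈ 46.48673.
46 ≤ 93*cos(pi/93)/(cos(pi/93) + 1) ≤ 47: both strict.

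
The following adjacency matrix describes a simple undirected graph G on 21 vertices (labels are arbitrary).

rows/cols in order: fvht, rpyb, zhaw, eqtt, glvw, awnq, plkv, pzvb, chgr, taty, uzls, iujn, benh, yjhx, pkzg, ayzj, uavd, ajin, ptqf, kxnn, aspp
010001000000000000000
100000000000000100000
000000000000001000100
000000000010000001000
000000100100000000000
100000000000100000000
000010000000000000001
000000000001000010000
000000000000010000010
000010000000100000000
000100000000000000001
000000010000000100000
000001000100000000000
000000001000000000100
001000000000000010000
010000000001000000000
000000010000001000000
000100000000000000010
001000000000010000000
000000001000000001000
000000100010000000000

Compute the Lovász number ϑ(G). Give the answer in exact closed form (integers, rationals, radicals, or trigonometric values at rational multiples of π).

N(benh) = {awnq, taty}, |N(benh)| = 2.
N(rpyb) = {fvht, ayzj}, |N(rpyb)| = 2.
Vertex iujn has 2 neighbors: pzvb, ayzj.
deg(ayzj) = 2; N(ayzj) = {rpyb, iujn}.
Regular of degree 2 on 21 vertices: the odd cycle C_{21}.
spec(A) ≈ [2.0, 1.911, 1.652, 1.247, 0.731, 0.149, -0.445, -1.0, -1.466, -1.802, -1.978] (distinct, 3 d.p.).
With N=21: ϑ(G) = 21·(-(-1)*2*cos(pi/21))/(2−(-2*cos(pi/21))) = 21*cos(pi/21)/(cos(pi/21) + 1).
= 10.4410325… (decimal).
Sandwich: α(G)=10 ≤ ϑ(G)=21*cos(pi/21)/(cos(pi/21) + 1) ≤ χ(Ḡ)=11 (both strict).

21*cos(pi/21)/(cos(pi/21) + 1)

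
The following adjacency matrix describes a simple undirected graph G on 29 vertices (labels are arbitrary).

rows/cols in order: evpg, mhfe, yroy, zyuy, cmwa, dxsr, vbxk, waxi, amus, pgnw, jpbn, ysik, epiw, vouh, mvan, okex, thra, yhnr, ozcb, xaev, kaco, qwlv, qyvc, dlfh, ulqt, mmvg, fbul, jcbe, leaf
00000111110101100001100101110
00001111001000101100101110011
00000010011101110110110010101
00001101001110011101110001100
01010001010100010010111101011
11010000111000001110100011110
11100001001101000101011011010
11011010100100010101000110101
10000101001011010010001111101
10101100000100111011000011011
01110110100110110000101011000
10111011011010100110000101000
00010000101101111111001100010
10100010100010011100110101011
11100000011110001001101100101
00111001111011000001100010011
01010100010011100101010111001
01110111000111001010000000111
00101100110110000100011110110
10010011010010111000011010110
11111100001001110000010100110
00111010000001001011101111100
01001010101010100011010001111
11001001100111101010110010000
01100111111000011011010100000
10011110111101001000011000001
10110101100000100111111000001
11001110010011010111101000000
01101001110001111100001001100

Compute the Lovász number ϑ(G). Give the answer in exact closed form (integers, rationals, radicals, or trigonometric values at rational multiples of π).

sqrt(29)

N(xaev) = {evpg, zyuy, vbxk, waxi, pgnw, epiw, mvan, okex, thra, qwlv, qyvc, ulqt, fbul, jcbe}, |N(xaev)| = 14.
N(cmwa) = {mhfe, zyuy, waxi, pgnw, ysik, okex, ozcb, kaco, qwlv, qyvc, dlfh, mmvg, jcbe, leaf}, |N(cmwa)| = 14.
deg(zyuy) = 14; N(zyuy) = {cmwa, dxsr, waxi, jpbn, ysik, epiw, okex, thra, yhnr, xaev, kaco, qwlv, mmvg, fbul}.
N(mvan) = {evpg, mhfe, yroy, pgnw, jpbn, ysik, epiw, thra, xaev, kaco, qyvc, dlfh, fbul, leaf}, |N(mvan)| = 14.
14-regular, N=29; strongly regular (29,14,6,7).
Distinct eigenvalues (to 6 d.p.): [14.0, 2.192582, -3.192582].
ϑ = −N·λ_min/(λ_max−λ_min) = −29·(-sqrt(29)/2 - 1/2)/(14−(-sqrt(29)/2 - 1/2)) = sqrt(29).
≈ 5.385165 (to 6 d.p.).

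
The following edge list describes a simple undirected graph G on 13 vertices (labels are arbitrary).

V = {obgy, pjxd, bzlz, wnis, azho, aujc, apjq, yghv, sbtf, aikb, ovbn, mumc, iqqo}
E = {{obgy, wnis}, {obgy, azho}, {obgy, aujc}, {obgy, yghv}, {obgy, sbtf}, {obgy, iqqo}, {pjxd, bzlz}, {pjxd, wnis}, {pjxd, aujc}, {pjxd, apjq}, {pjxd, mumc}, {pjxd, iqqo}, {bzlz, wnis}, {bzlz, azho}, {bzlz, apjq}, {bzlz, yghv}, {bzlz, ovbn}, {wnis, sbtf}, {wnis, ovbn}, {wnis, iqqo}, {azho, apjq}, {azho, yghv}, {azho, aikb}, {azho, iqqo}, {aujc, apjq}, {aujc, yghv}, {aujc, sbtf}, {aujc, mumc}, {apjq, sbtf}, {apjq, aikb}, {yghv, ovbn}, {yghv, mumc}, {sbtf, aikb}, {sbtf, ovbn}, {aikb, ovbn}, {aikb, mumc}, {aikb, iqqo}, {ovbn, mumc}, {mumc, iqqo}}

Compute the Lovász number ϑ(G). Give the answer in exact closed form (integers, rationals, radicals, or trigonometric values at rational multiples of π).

sqrt(13)

N(aujc) = {obgy, pjxd, apjq, yghv, sbtf, mumc}, |N(aujc)| = 6.
Vertex sbtf has 6 neighbors: obgy, wnis, aujc, apjq, aikb, ovbn.
N(wnis) = {obgy, pjxd, bzlz, sbtf, ovbn, iqqo}, |N(wnis)| = 6.
N(mumc) = {pjxd, aujc, yghv, aikb, ovbn, iqqo}, |N(mumc)| = 6.
deg(v) = 6 for all v (|V|=13); SR(13,6,2,3) — a Paley graph.
spec(A) ≈ [6.0, 1.303, -2.303] (distinct, 3 d.p.).
With N=13: ϑ(G) = 13·(-(-sqrt(13)/2 - 1/2))/(6−(-sqrt(13)/2 - 1/2)) = sqrt(13).
ϑ(G) ≈ 3.605551275.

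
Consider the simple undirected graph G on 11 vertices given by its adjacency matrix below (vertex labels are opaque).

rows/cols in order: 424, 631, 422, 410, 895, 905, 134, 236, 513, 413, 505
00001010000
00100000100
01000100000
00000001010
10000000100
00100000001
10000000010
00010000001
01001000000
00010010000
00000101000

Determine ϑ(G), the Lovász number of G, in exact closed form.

N(134) = {424, 413}, |N(134)| = 2.
deg(424) = 2; N(424) = {895, 134}.
N(236) = {410, 505}, |N(236)| = 2.
deg(895) = 2; N(895) = {424, 513}.
deg(v) = 2 for all v (|V|=11); the odd cycle C_{11}.
A has 6 distinct eigenvalues ≈ [2.0, 1.682507, 0.83083, -0.28463, -1.309721, -1.918986].
Lovász (edge-transitive): ϑ = −11·(-2*cos(pi/11))/((2)−(-2*cos(pi/11))) = 11*cos(pi/11)/(cos(pi/11) + 1).
≈ 5.38630 (to 5 d.p.).
5 ≤ 11*cos(pi/11)/(cos(pi/11) + 1) ≤ 6: both strict.

11*cos(pi/11)/(cos(pi/11) + 1)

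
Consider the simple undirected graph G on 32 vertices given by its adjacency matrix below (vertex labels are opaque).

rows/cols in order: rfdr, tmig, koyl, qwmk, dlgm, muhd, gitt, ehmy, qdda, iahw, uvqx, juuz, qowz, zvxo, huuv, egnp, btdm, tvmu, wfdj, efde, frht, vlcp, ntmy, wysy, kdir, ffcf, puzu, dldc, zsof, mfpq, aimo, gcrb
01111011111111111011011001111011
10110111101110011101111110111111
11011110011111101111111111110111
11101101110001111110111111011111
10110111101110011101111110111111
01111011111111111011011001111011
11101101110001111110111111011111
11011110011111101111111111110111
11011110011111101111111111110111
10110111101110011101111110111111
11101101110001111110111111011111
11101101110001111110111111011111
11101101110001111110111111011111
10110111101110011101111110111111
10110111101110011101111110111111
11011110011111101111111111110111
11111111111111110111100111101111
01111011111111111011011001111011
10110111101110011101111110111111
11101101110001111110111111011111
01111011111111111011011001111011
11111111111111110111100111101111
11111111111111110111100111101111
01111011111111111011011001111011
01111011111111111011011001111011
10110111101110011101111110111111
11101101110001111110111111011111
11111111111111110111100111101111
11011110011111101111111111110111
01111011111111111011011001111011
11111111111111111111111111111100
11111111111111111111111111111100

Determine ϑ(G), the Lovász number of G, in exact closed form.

7

deg(juuz) = 25; N(juuz) = {rfdr, tmig, koyl, dlgm, muhd, ehmy, qdda, iahw, zvxo, huuv, egnp, btdm, tvmu, wfdj, frht, vlcp, ntmy, wysy, kdir, ffcf, dldc, zsof, mfpq, aimo, gcrb}.
Vertex efde has 25 neighbors: rfdr, tmig, koyl, dlgm, muhd, ehmy, qdda, iahw, zvxo, huuv, egnp, btdm, tvmu, wfdj, frht, vlcp, ntmy, wysy, kdir, ffcf, dldc, zsof, mfpq, aimo, gcrb.
Vertex gitt has 25 neighbors: rfdr, tmig, koyl, dlgm, muhd, ehmy, qdda, iahw, zvxo, huuv, egnp, btdm, tvmu, wfdj, frht, vlcp, ntmy, wysy, kdir, ffcf, dldc, zsof, mfpq, aimo, gcrb.
Vertex mfpq has 25 neighbors: tmig, koyl, qwmk, dlgm, gitt, ehmy, qdda, iahw, uvqx, juuz, qowz, zvxo, huuv, egnp, btdm, wfdj, efde, vlcp, ntmy, ffcf, puzu, dldc, zsof, aimo, gcrb.
Complete 6-partite, parts [7, 7, 7, 5, 4, 2]: perfect, ϑ = α = 7.
= 7.000000… (decimal).
α=7, χ(Ḡ)=7; ϑ=7 lies between (collapsed).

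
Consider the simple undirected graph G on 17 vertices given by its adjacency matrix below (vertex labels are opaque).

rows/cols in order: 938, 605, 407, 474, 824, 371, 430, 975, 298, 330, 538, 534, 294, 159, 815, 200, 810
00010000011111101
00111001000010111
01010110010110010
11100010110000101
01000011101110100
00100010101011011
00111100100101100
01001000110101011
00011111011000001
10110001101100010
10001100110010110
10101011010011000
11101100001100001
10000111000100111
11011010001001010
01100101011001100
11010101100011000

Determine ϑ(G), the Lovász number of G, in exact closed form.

N(810) = {938, 605, 474, 371, 975, 298, 294, 159}, |N(810)| = 8.
N(298) = {474, 824, 371, 430, 975, 330, 538, 810}, |N(298)| = 8.
deg(474) = 8; N(474) = {938, 605, 407, 430, 298, 330, 815, 810}.
Vertex 159 has 8 neighbors: 938, 371, 430, 975, 534, 815, 200, 810.
Regular of degree 8 on 17 vertices: Paley(17): SR with (k,λ,μ)=(8,3,4).
Distinct eigenvalues (to 5 d.p.): [8.0, 1.56155, -2.56155].
Lovász: ϑ = −17(-sqrt(17)/2 - 1/2)/(8+-(-sqrt(17)/2 - 1/2)) = sqrt(17).
Numerically 4.1231056.

sqrt(17)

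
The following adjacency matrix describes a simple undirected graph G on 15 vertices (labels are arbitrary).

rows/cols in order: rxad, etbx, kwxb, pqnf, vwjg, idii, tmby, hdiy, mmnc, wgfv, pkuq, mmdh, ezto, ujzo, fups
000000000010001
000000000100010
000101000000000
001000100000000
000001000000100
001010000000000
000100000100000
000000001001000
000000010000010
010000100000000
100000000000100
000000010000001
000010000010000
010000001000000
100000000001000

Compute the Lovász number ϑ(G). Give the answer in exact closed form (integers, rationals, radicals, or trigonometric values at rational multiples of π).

deg(mmnc) = 2; N(mmnc) = {hdiy, ujzo}.
deg(ezto) = 2; N(ezto) = {vwjg, pkuq}.
N(idii) = {kwxb, vwjg}, |N(idii)| = 2.
deg(fups) = 2; N(fups) = {rxad, mmdh}.
G on 15 vertices is 2-regular; the odd cycle C_{15}.
The 8 distinct eigenvalues: [2.0, 1.82709, 1.33826, 0.61803, -0.20906, -1.0, -1.61803, -1.9563].
With N=15: ϑ(G) = 15·(-(-1)*2*cos(pi/15))/(2−(-2*cos(pi/15))) = 15*cos(pi/15)/(cos(pi/15) + 1).
ϑ(G) ≈ 7.41715.
α=7, χ(Ḡ)=8; ϑ=15*cos(pi/15)/(cos(pi/15) + 1) lies between (both strict).

15*cos(pi/15)/(cos(pi/15) + 1)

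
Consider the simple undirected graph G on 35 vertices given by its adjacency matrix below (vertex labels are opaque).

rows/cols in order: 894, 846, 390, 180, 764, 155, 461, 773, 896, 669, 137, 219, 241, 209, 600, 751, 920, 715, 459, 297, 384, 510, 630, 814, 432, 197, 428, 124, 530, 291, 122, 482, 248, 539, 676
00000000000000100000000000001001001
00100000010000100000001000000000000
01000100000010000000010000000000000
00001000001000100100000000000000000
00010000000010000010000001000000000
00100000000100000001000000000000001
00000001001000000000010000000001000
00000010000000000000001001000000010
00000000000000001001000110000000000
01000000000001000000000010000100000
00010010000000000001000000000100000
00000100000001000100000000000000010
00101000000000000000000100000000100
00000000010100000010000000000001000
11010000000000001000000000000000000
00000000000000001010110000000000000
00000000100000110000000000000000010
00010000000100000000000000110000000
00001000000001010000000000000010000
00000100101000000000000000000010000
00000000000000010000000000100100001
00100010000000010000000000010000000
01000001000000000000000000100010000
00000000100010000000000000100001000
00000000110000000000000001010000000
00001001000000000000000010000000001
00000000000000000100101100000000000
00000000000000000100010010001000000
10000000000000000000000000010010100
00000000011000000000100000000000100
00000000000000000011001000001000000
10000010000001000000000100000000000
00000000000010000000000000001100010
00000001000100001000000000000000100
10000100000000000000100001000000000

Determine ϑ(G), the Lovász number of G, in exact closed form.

N(241) = {390, 764, 814, 248}, |N(241)| = 4.
N(482) = {894, 461, 209, 814}, |N(482)| = 4.
Vertex 751 has 4 neighbors: 920, 459, 384, 510.
Vertex 122 has 4 neighbors: 459, 297, 630, 530.
Regular of degree 4 on 35 vertices: Kneser K(7,3) on C(7,3)=35 vertices.
A has 4 distinct eigenvalues ≈ [4.0, 2.0, -1.0, -3.0].
With N=35: ϑ(G) = 35·(-1*(-3))/(4−(-3)) = 15.
Numerically 15.000000.

15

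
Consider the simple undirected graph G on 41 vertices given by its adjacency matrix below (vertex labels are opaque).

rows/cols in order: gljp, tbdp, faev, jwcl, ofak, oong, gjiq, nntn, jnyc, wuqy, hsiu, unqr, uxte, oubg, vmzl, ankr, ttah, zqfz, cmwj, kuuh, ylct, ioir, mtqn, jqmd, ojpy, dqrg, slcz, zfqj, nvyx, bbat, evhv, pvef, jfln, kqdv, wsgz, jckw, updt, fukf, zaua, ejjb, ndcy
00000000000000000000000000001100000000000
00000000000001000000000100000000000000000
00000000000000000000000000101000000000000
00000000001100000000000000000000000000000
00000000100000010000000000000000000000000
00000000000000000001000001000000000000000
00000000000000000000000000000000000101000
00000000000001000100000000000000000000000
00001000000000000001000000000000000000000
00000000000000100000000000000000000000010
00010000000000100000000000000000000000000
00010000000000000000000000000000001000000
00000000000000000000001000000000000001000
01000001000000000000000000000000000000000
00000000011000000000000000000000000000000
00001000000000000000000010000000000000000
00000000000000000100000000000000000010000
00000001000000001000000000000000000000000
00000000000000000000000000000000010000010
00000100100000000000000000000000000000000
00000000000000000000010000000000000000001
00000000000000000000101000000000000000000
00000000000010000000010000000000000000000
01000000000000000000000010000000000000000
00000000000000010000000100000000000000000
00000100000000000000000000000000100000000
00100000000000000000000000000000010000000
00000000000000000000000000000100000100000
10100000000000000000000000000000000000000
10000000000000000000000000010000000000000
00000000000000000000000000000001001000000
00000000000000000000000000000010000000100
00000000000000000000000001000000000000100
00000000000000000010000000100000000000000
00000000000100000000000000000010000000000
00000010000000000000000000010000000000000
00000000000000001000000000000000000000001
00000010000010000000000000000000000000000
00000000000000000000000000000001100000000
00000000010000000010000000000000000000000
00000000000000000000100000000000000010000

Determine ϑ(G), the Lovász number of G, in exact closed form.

41*cos(pi/41)/(cos(pi/41) + 1)

N(jfln) = {dqrg, zaua}, |N(jfln)| = 2.
N(vmzl) = {wuqy, hsiu}, |N(vmzl)| = 2.
deg(oubg) = 2; N(oubg) = {tbdp, nntn}.
deg(unqr) = 2; N(unqr) = {jwcl, wsgz}.
G on 41 vertices is 2-regular; connected 2-regular on 41 ⇒ C_{41}.
The 21 distinct eigenvalues: [2.0, 1.97656, 1.90679, 1.79233, 1.63586, 1.44104, 1.21245, 0.95544, 0.67603, 0.38078, 0.07661, -0.22937, -0.52996, -0.81814, -1.08714, -1.33065, -1.54298, -1.71914, -1.855, -1.94739, -1.99413].
λ_max=2, λ_min=-2*cos(pi/41); ϑ = −41·λ_min/(λ_max−λ_min) = 41*cos(pi/41)/(cos(pi/41) + 1).
ϑ(G) ≈ 20.46988.
Lovász sandwich 20 ≤ 41*cos(pi/41)/(cos(pi/41) + 1) ≤ 21: both strict.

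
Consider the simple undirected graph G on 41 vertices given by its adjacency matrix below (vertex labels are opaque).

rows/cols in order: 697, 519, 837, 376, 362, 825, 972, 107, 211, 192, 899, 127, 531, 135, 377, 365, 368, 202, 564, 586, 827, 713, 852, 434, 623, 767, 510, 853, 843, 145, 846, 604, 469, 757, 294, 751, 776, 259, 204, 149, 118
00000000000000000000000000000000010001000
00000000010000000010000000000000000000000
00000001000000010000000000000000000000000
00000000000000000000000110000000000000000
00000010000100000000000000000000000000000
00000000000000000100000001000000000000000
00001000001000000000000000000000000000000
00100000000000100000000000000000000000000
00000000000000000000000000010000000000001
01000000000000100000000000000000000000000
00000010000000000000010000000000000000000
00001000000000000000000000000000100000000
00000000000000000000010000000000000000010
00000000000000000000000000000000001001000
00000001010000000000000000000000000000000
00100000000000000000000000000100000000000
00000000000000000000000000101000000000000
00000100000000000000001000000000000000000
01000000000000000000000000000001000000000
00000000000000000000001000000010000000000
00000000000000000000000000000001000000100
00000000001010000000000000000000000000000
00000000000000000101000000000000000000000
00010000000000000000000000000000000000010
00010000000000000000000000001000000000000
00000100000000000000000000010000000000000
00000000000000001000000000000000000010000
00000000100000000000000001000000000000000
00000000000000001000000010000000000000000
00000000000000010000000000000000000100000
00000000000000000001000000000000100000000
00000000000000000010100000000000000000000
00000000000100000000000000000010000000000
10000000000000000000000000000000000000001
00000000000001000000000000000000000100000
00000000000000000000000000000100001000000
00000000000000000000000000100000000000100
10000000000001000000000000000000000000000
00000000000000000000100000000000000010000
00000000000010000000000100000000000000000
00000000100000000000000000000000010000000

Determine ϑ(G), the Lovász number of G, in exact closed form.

41*cos(pi/41)/(cos(pi/41) + 1)

N(623) = {376, 843}, |N(623)| = 2.
N(107) = {837, 377}, |N(107)| = 2.
deg(827) = 2; N(827) = {604, 204}.
Vertex 713 has 2 neighbors: 899, 531.
G on 41 vertices is 2-regular; connected 2-regular on 41 ⇒ C_{41}.
A has 21 distinct eigenvalues ≈ [2.0, 1.977, 1.907, 1.792, 1.636, 1.441, 1.212, 0.955, 0.676, 0.381, 0.077, -0.229, -0.53, -0.818, -1.087, -1.331, -1.543, -1.719, -1.855, -1.947, -1.994].
Lovász: ϑ = −41(-2*cos(pi/41))/(2+-(-1)*2*cos(pi/41)) = 41*cos(pi/41)/(cos(pi/41) + 1).
Numerically 20.46988.
Lovász sandwich 20 ≤ 41*cos(pi/41)/(cos(pi/41) + 1) ≤ 21: both strict.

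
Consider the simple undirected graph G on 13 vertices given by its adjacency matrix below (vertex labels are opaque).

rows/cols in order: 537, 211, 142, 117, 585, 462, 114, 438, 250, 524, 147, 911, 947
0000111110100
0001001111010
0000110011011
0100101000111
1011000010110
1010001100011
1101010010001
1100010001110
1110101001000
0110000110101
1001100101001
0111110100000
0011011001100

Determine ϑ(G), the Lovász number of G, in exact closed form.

sqrt(13)

Vertex 462 has 6 neighbors: 537, 142, 114, 438, 911, 947.
N(537) = {585, 462, 114, 438, 250, 147}, |N(537)| = 6.
Vertex 250 has 6 neighbors: 537, 211, 142, 585, 114, 524.
Vertex 947 has 6 neighbors: 142, 117, 462, 114, 524, 147.
Every vertex has degree 6 (N=13); Paley(13): SR with (k,λ,μ)=(6,2,3).
The 3 distinct eigenvalues: [6.0, 1.302776, -2.302776].
Lovász: ϑ = −13(-sqrt(13)/2 - 1/2)/(6+-(-sqrt(13)/2 - 1/2)) = sqrt(13).
≈ 3.60555128 (to 8 d.p.).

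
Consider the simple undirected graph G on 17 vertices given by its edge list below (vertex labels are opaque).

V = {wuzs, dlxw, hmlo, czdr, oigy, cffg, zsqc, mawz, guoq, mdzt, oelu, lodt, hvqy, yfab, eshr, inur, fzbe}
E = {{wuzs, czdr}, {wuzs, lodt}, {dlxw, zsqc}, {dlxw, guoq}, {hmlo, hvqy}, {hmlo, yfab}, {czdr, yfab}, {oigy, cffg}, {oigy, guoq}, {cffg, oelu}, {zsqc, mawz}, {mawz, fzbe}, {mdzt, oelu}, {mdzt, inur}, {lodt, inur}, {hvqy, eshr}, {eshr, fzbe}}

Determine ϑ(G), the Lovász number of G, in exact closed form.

17*cos(pi/17)/(cos(pi/17) + 1)

deg(inur) = 2; N(inur) = {mdzt, lodt}.
Vertex yfab has 2 neighbors: hmlo, czdr.
N(mawz) = {zsqc, fzbe}, |N(mawz)| = 2.
N(oelu) = {cffg, mdzt}, |N(oelu)| = 2.
2-regular, N=17; this is C_{17}, the 17-cycle.
Distinct eigenvalues (to 3 d.p.): [2.0, 1.865, 1.478, 0.891, 0.185, -0.547, -1.205, -1.7, -1.966].
−17·(-2*cos(pi/17)) / ((2)−(-2*cos(pi/17))) = 17*cos(pi/17)/(cos(pi/17) + 1) = ϑ(G).
= 8.42701431… (decimal).
8 ≤ 17*cos(pi/17)/(cos(pi/17) + 1) ≤ 9: both strict.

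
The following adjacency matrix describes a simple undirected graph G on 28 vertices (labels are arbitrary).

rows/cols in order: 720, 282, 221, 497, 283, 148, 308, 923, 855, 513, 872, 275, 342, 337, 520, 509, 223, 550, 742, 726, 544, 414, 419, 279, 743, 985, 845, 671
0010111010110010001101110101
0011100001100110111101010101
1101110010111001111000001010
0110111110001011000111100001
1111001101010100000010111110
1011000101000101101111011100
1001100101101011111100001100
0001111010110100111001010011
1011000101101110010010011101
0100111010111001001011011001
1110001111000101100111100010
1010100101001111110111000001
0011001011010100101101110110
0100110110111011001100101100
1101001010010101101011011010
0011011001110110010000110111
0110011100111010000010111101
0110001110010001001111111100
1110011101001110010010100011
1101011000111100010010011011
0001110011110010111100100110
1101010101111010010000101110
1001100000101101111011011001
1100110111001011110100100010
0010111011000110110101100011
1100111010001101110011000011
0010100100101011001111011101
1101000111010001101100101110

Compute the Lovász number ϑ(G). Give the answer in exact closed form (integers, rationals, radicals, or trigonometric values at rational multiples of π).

Vertex 742 has 15 neighbors: 720, 282, 221, 148, 308, 923, 513, 342, 337, 520, 550, 544, 419, 845, 671.
deg(550) = 15; N(550) = {282, 221, 308, 923, 855, 275, 509, 742, 726, 544, 414, 419, 279, 743, 985}.
N(497) = {282, 221, 283, 148, 308, 923, 855, 342, 520, 509, 726, 544, 414, 419, 671}, |N(497)| = 15.
Vertex 279 has 15 neighbors: 720, 282, 283, 148, 923, 855, 513, 342, 520, 509, 223, 550, 726, 419, 845.
Every vertex has degree 15 (N=28); Kneser K(8,2) on C(8,2)=28 vertices.
Distinct eigenvalues (to 6 d.p.): [15.0, 1.0, -5.0].
Lovász: ϑ = −28(-5)/(15+-1*(-5)) = 7.
≈ 7.00000 (to 5 d.p.).

7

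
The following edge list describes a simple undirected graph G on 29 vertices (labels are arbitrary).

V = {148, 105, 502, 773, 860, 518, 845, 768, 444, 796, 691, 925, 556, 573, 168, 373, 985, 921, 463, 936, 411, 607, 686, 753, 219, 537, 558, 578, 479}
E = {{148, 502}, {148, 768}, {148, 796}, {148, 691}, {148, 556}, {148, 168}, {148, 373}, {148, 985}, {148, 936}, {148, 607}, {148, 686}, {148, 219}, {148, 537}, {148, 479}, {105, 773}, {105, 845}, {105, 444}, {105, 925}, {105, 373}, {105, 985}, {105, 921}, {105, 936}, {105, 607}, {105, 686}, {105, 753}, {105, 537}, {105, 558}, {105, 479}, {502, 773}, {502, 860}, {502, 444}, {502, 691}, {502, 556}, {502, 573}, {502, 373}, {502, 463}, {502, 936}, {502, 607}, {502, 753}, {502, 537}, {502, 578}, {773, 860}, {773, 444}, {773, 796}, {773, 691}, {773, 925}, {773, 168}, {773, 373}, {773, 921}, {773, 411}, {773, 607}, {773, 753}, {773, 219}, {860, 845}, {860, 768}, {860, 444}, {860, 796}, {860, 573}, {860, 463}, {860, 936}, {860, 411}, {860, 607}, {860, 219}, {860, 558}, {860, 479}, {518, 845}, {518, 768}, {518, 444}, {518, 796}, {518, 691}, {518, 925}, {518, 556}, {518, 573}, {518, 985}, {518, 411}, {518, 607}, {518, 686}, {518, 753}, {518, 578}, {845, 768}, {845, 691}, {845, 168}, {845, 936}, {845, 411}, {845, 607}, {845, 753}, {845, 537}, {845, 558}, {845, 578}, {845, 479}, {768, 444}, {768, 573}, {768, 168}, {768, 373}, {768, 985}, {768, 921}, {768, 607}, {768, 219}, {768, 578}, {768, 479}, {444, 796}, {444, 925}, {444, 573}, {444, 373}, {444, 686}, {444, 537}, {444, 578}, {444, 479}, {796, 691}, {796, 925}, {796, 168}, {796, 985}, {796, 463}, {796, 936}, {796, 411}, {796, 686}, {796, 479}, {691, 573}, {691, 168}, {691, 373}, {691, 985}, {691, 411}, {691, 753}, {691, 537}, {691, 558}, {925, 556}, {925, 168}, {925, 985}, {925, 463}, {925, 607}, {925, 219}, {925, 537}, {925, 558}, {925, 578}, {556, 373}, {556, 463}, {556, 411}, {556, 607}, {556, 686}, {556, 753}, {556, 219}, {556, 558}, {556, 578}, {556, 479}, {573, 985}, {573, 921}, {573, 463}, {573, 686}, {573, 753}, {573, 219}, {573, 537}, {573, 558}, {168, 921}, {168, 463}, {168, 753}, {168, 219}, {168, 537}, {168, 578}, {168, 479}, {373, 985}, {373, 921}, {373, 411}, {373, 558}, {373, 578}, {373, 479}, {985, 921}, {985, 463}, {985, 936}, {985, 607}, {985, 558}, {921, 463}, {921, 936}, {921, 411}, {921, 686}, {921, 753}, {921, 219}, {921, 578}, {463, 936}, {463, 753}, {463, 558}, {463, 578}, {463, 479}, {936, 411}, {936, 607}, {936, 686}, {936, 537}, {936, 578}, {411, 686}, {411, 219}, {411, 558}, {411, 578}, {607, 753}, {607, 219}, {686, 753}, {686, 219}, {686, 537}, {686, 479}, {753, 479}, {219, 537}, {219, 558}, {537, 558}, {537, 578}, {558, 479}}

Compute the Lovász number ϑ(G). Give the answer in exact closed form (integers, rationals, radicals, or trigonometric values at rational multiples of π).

sqrt(29)

N(518) = {845, 768, 444, 796, 691, 925, 556, 573, 985, 411, 607, 686, 753, 578}, |N(518)| = 14.
N(753) = {105, 502, 773, 518, 845, 691, 556, 573, 168, 921, 463, 607, 686, 479}, |N(753)| = 14.
N(148) = {502, 768, 796, 691, 556, 168, 373, 985, 936, 607, 686, 219, 537, 479}, |N(148)| = 14.
deg(921) = 14; N(921) = {105, 773, 768, 573, 168, 373, 985, 463, 936, 411, 686, 753, 219, 578}.
14-regular, N=29; SR(29,14,6,7) — a Paley graph.
Distinct eigenvalues (to 6 d.p.): [14.0, 2.192582, -3.192582].
−29·(-sqrt(29)/2 - 1/2) / ((14)−(-sqrt(29)/2 - 1/2)) = sqrt(29) = ϑ(G).
= 5.3852… (decimal).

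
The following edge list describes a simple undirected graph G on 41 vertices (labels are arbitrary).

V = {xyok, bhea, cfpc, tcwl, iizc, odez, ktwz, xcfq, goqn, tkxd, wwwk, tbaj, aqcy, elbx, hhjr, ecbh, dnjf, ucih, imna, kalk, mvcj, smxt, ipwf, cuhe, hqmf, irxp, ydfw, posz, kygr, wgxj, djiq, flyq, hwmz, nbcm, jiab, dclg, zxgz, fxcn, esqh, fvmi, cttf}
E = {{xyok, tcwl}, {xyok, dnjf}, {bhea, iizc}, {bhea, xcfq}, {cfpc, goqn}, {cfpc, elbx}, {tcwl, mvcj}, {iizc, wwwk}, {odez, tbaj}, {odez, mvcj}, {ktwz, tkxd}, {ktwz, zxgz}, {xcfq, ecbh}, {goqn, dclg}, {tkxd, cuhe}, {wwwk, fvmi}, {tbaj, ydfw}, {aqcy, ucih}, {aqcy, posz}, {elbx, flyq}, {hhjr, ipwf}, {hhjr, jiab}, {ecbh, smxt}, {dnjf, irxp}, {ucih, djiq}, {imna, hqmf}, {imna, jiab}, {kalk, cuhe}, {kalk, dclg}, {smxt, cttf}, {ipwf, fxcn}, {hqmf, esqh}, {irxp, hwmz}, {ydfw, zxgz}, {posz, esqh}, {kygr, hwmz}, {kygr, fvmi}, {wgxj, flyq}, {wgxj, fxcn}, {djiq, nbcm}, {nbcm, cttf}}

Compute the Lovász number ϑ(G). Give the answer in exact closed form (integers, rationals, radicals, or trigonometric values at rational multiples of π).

Vertex smxt has 2 neighbors: ecbh, cttf.
deg(xyok) = 2; N(xyok) = {tcwl, dnjf}.
Vertex tkxd has 2 neighbors: ktwz, cuhe.
N(irxp) = {dnjf, hwmz}, |N(irxp)| = 2.
2-regular, N=41; a single 41-cycle (edge-transitive).
A has 21 distinct eigenvalues ≈ [2.0, 1.97656, 1.90679, 1.79233, 1.63586, 1.44104, 1.21245, 0.95544, 0.67603, 0.38078, 0.07661, -0.22937, -0.52996, -0.81814, -1.08714, -1.33065, -1.54298, -1.71914, -1.855, -1.94739, -1.99413].
−41·(-2*cos(pi/41)) / ((2)−(-2*cos(pi/41))) = 41*cos(pi/41)/(cos(pi/41) + 1) = ϑ(G).
ϑ(G) ≈ 20.469880.
Lovász sandwich 20 ≤ 41*cos(pi/41)/(cos(pi/41) + 1) ≤ 21: both strict.

41*cos(pi/41)/(cos(pi/41) + 1)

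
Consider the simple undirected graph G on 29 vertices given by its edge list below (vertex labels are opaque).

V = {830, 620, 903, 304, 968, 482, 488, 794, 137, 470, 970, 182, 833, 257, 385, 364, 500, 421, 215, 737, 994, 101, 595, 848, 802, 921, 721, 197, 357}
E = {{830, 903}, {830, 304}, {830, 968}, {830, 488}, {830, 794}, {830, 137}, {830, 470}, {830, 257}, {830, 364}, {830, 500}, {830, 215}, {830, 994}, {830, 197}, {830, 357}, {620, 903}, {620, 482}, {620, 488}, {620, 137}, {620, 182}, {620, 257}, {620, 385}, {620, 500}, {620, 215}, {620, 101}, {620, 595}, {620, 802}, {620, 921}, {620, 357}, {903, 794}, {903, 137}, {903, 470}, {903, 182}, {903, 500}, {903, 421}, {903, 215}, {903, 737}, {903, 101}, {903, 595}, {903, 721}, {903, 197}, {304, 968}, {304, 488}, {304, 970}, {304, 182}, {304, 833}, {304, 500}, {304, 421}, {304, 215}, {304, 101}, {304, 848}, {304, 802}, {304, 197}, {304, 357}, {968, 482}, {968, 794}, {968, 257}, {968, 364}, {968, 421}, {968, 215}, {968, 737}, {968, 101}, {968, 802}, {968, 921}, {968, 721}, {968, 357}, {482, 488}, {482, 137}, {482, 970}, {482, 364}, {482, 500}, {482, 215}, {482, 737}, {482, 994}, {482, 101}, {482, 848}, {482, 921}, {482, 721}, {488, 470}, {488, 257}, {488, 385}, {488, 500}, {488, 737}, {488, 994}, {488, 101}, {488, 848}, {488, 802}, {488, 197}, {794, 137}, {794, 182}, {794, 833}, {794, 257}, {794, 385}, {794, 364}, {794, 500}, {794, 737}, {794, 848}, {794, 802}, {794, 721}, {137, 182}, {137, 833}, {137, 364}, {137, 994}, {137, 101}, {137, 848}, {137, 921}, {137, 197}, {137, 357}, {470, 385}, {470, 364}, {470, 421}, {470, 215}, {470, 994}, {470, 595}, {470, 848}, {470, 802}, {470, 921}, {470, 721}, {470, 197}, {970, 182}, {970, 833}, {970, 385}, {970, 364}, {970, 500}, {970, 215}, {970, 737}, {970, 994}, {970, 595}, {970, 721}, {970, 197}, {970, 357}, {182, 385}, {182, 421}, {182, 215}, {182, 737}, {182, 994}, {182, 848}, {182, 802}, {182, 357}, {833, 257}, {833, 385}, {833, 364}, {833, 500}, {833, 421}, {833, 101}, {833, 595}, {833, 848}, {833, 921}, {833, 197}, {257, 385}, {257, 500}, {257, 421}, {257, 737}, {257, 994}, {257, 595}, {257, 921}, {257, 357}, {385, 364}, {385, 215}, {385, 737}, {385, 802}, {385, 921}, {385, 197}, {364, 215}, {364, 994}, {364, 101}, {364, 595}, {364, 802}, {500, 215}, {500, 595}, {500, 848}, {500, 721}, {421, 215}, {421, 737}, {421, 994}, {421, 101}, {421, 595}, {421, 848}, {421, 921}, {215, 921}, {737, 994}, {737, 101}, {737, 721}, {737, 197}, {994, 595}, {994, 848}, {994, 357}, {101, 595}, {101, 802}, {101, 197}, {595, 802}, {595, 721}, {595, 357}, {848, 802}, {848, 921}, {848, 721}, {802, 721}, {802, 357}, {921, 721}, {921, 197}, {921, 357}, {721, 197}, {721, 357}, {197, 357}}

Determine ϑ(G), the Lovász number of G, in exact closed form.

sqrt(29)

Vertex 364 has 14 neighbors: 830, 968, 482, 794, 137, 470, 970, 833, 385, 215, 994, 101, 595, 802.
N(421) = {903, 304, 968, 470, 182, 833, 257, 215, 737, 994, 101, 595, 848, 921}, |N(421)| = 14.
N(833) = {304, 794, 137, 970, 257, 385, 364, 500, 421, 101, 595, 848, 921, 197}, |N(833)| = 14.
deg(903) = 14; N(903) = {830, 620, 794, 137, 470, 182, 500, 421, 215, 737, 101, 595, 721, 197}.
G on 29 vertices is 14-regular; SR(29,14,6,7) — a Paley graph.
spec(A) ≈ [14.0, 2.192582, -3.192582] (distinct, 6 d.p.).
−29·(-sqrt(29)/2 - 1/2) / ((14)−(-sqrt(29)/2 - 1/2)) = sqrt(29) = ϑ(G).
≈ 5.38516 (to 5 d.p.).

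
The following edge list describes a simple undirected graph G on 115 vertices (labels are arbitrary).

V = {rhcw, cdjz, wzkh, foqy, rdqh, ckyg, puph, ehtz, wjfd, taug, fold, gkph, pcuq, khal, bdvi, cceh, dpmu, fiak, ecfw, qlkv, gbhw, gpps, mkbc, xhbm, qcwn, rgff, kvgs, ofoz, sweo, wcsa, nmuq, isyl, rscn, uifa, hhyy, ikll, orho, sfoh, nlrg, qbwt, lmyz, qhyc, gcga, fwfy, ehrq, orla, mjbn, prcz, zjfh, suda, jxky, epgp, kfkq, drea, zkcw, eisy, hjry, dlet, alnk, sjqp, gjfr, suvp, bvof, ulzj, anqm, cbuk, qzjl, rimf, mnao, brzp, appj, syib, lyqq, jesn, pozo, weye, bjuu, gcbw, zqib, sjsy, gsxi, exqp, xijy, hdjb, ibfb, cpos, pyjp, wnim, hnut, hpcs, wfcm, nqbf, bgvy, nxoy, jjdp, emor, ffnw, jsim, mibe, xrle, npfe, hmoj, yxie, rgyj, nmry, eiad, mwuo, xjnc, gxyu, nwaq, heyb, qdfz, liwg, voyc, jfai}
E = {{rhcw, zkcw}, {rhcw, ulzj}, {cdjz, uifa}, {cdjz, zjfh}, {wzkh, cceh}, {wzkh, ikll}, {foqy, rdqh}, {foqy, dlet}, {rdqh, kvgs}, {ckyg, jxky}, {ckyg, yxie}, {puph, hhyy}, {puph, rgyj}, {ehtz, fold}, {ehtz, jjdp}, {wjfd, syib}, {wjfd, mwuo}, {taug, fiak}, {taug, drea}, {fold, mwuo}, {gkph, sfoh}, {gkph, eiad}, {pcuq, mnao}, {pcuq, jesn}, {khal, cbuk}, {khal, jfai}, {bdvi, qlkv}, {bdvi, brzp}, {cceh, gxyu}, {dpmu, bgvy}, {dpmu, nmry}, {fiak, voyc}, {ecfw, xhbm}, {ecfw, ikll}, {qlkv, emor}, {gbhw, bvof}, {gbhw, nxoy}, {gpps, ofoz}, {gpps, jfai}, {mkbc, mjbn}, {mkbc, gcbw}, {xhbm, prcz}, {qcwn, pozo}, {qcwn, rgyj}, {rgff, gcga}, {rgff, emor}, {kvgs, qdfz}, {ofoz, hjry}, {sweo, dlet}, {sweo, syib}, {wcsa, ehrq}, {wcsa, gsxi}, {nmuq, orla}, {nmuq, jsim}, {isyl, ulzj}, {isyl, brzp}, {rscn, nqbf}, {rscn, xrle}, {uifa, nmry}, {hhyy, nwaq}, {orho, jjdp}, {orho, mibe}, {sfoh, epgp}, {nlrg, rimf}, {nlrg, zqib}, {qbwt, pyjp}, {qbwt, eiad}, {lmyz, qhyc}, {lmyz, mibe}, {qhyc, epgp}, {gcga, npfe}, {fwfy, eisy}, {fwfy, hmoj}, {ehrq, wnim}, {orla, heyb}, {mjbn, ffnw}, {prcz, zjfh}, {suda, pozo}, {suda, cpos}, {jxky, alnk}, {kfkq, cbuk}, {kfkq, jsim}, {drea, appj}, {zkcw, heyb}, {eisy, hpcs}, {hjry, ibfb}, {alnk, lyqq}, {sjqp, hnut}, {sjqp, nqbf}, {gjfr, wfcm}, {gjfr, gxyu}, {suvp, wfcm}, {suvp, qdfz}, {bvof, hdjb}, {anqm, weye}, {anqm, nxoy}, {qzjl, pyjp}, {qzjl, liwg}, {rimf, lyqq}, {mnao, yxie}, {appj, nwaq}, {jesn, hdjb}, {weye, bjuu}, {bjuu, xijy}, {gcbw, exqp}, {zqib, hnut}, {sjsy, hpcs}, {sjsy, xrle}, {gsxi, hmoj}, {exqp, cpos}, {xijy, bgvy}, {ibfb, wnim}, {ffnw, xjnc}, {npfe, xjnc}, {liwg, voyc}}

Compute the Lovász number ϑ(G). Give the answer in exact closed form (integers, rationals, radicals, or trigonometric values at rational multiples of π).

115*cos(pi/115)/(cos(pi/115) + 1)

N(nwaq) = {hhyy, appj}, |N(nwaq)| = 2.
N(qzjl) = {pyjp, liwg}, |N(qzjl)| = 2.
Vertex ehrq has 2 neighbors: wcsa, wnim.
Vertex ecfw has 2 neighbors: xhbm, ikll.
115-vertex 2-regular graph: the odd cycle C_{115}.
A has 58 distinct eigenvalues ≈ [2.0, 1.997016, 1.988071, 1.973194, 1.952428, 1.925835, 1.893494, 1.855503, 1.811974, 1.763037, 1.708839, 1.649541, 1.58532, 1.516368, 1.44289, 1.365106, 1.283249, 1.197561, 1.1083, 1.01573, 0.92013, 0.821784, 0.720985, 0.618034, 0.513239, 0.406912, 0.299371, 0.190936, 0.081932, -0.027317, -0.136485, -0.245245, -0.353273, -0.460247, -0.565848, -0.669759, -0.771672, -0.871282, -0.968292, -1.062411, -1.153361, -1.240868, -1.324672, -1.404522, -1.480181, -1.551423, -1.618034, -1.679817, -1.736586, -1.788173, -1.834423, -1.875198, -1.910377, -1.939855, -1.963543, -1.981372, -1.993287, -1.999254].
Lovász: ϑ = −115(-2*cos(pi/115))/(2+-(-1)*2*cos(pi/115)) = 115*cos(pi/115)/(cos(pi/115) + 1).
≈ 57.489270835 (to 9 d.p.).
57 ≤ 115*cos(pi/115)/(cos(pi/115) + 1) ≤ 58: both strict.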